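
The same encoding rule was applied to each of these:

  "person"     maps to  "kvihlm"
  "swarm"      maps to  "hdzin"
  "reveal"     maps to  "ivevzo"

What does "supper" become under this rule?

hfkkvi

Each pair mirrors across the alphabet (p↔k, e↔v, r↔i): positions sum to 25. Each letter is replaced by its mirror in the alphabet: a↔z, b↔y, c↔x, and so on (the Atbash cipher).
For supper: s↔h, u↔f, p↔k, p↔k, e↔v, r↔i.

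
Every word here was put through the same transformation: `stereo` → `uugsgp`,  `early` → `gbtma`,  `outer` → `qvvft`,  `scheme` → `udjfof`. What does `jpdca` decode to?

Shifts by position in stereo: pos 0: s→u (+2), pos 1: t→u (+1), pos 2: e→g (+2), pos 3: r→s (+1) — repeating every 2. The shifts repeat in a cycle of length 2: positions 0,1,… shift by +2, +1, then the pattern repeats.
Undoing it on jpdca: j−2=h, p−1=o, d−2=b, c−1=b, a−2=y.

hobby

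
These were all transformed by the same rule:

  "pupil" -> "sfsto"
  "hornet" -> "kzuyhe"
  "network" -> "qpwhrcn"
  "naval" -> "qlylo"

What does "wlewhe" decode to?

It's a Vigenère-style cipher with numeric key [3,11]: position i shifts by key[i mod 2].
Reversing it on wlewhe: w−3=t, l−11=a, e−3=b, w−11=l, h−3=e, e−11=t.

tablet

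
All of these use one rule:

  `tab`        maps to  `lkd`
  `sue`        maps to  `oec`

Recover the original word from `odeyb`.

The output letters match the input read backwards, each shifted +10: tab reversed is bat. The word is reversed, then every letter is shifted forward by 10.
Decoding odeyb: shift back: o−10=e, d−10=t, e−10=u, y−10=o, b−10=r → etuor; then reverse → route.

route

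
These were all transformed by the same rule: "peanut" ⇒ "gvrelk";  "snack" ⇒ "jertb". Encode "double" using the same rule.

uflscv

Each letter is shifted forward by 17 in the alphabet (a Caesar shift of +17).
Applying it to double: d+17=u, o+17=f, u+17=l, b+17=s, l+17=c, e+17=v.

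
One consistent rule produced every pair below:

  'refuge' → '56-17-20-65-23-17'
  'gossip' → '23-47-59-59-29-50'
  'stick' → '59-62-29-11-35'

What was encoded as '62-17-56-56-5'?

terra

r(#18)→56 and e(#5)→17: differences scale by 3, so n = 3·pos + 2. With a=1..z=26, the number is 3·pos + 2.
Undoing it on 62-17-56-56-5: 62→(62−2)÷3=20=t, 17→(17−2)÷3=5=e, 56→(56−2)÷3=18=r, 56→(56−2)÷3=18=r, 5→(5−2)÷3=1=a.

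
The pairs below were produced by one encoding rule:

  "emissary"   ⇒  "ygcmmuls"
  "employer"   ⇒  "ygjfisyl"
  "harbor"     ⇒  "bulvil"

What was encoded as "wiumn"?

Compare letters: e→y is +20, m→g is +20, i→c is +20 — a constant shift. It's a constant shift of +20 (ROT20).
Undoing it on wiumn: w−20=c, i−20=o, u−20=a, m−20=s, n−20=t.

coast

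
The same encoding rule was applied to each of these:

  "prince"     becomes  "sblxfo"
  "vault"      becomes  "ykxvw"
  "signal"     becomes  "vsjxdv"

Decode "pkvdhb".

master

A repeating key of period 2 is used — shifts +3, +10 over and over.
Reversing it on pkvdhb: p−3=m, k−10=a, v−3=s, d−10=t, h−3=e, b−10=r.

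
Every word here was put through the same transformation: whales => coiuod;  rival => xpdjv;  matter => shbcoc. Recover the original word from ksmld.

Each letter shifts forward by (position + 6), i.e. 6, 7, 8, … — the shift grows by one for each successive letter.
Reversing it on ksmld: k−6=e, s−7=l, m−8=e, l−9=c, d−10=t.

elect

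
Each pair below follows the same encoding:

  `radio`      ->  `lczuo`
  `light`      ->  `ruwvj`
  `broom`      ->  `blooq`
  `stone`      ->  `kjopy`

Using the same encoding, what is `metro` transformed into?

r(17)→l(11) and a(0)→c(2) fit y≡25x+2 (mod 26); the inverse of 25 mod 26 is 25. Treating letters as 0–25, the rule is x ↦ 25x + 2 (mod 26).
Applying it to metro: m(12)→25·12+2≡16=q; e(4)→25·4+2≡24=y; t(19)→25·19+2≡9=j; r(17)→25·17+2≡11=l; o(14)→25·14+2≡14=o (all mod 26).

qyjlo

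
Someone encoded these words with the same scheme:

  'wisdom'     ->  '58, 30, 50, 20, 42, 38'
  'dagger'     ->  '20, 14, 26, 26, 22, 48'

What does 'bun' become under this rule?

16, 54, 40

w(#23)→58 and i(#9)→30: differences scale by 2, so n = 2·pos + 12. With a=1..z=26, the number is 2·pos + 12.
Applying it to bun: b=2→16, u=21→54, n=14→40.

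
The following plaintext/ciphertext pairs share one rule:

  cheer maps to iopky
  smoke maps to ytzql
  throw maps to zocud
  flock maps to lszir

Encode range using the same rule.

It's a Vigenère-style cipher with numeric key [6,7,11]: position i shifts by key[i mod 3].
For range: r+6=x, a+7=h, n+11=y, g+6=m, e+7=l.

xhyml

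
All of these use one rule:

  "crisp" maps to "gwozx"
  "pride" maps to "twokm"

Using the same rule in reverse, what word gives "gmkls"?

In crisp: c→g is +4, r→w is +5, i→o is +6, s→z is +7 — the shift increases by 1 each position. The shift increases by 1 at each position, starting from +4: 4, 5, 6, ….
Undoing it on gmkls: g−4=c, m−5=h, k−6=e, l−7=e, s−8=k.

cheek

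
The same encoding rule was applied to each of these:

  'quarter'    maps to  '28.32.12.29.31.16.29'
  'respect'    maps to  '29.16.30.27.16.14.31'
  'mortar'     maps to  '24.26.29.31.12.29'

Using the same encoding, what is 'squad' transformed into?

Each letter is replaced by its alphabet position (a=1..z=26) + 11.
For squad: s=19→30, q=17→28, u=21→32, a=1→12, d=4→15.

30.28.32.12.15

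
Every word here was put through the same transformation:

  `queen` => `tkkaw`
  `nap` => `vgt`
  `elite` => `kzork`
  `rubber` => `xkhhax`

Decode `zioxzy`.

strict

The output letters match the input read backwards, each shifted +6: queen reversed is neeuq. The word is reversed, then every letter is shifted forward by 6.
Decoding zioxzy: shift back: z−6=t, i−6=c, o−6=i, x−6=r, z−6=t, y−6=s → tcirts; then reverse → strict.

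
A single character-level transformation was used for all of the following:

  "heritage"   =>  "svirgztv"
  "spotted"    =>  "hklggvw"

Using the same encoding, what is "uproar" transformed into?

fkilzi

Each pair mirrors across the alphabet (h↔s, e↔v, r↔i): positions sum to 25. Letters are reflected about the middle of the alphabet (position → 25−position): Atbash.
Applying it to uproar: u↔f, p↔k, r↔i, o↔l, a↔z, r↔i.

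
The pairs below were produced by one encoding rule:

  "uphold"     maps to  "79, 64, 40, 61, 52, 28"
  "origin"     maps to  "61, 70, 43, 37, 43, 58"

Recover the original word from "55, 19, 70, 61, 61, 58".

u(#21)→79 and p(#16)→64: differences scale by 3, so n = 3·pos + 16. With a=1..z=26, the number is 3·pos + 16.
Decoding 55, 19, 70, 61, 61, 58: 55→(55−16)÷3=13=m, 19→(19−16)÷3=1=a, 70→(70−16)÷3=18=r, 61→(61−16)÷3=15=o, 61→(61−16)÷3=15=o, 58→(58−16)÷3=14=n.

maroon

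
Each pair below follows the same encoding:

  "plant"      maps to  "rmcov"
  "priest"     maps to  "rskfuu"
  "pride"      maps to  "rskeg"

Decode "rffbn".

The shifts repeat in a cycle of length 2: positions 0,1,… shift by +2, +1, then the pattern repeats.
Undoing it on rffbn: r−2=p, f−1=e, f−2=d, b−1=a, n−2=l.

pedal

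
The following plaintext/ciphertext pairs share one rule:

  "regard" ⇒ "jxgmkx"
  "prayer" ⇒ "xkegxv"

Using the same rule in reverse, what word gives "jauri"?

Two steps: reverse the string, then apply a Caesar shift of +6.
Decoding jauri: shift back: j−6=d, a−6=u, u−6=o, r−6=l, i−6=c → duolc; then reverse → cloud.

cloud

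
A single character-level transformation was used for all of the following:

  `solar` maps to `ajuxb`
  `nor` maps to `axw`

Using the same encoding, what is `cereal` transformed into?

The output letters match the input read backwards, each shifted +9: solar reversed is ralos. Two steps: reverse the string, then apply a Caesar shift of +9.
On cereal: reverse → laerec; then shift: l+9=u, a+9=j, e+9=n, r+9=a, e+9=n, c+9=l.

ujnanl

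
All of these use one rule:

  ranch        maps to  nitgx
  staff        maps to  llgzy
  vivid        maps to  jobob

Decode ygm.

gas

The output letters match the input read backwards, each shifted +6: ranch reversed is hcnar. The word is reversed, then every letter is shifted forward by 6.
Decoding ygm: shift back: y−6=s, g−6=a, m−6=g → sag; then reverse → gas.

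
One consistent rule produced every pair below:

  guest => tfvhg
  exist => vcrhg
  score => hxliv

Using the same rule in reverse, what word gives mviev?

nerve

Each pair mirrors across the alphabet (g↔t, u↔f, e↔v): positions sum to 25. This is the alphabet-reversal cipher (Atbash): a becomes z, b becomes y, etc.
Undoing it on mviev: m↔n, v↔e, i↔r, e↔v, v↔e.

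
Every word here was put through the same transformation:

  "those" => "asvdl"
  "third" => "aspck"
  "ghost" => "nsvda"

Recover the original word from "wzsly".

polar

Shifts by position in those: pos 0: t→a (+7), pos 1: h→s (+11), pos 2: o→v (+7), pos 3: s→d (+11) — repeating every 2. It's a Vigenère-style cipher with numeric key [7,11]: position i shifts by key[i mod 2].
Undoing it on wzsly: w−7=p, z−11=o, s−7=l, l−11=a, y−7=r.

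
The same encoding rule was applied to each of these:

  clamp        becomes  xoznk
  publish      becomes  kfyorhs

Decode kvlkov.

This is the alphabet-reversal cipher (Atbash): a becomes z, b becomes y, etc.
Undoing it on kvlkov: k↔p, v↔e, l↔o, k↔p, o↔l, v↔e.

people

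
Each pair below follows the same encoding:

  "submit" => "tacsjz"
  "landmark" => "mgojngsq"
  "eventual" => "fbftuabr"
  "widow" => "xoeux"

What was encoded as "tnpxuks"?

It's a Vigenère-style cipher with numeric key [1,6]: position i shifts by key[i mod 2].
Undoing it on tnpxuks: t−1=s, n−6=h, p−1=o, x−6=r, u−1=t, k−6=e, s−1=r.

shorter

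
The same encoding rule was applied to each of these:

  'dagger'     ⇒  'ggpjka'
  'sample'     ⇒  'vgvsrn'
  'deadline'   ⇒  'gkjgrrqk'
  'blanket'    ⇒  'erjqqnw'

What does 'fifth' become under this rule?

ioown

Shifts by position in dagger: pos 0: d→g (+3), pos 1: a→g (+6), pos 2: g→p (+9), pos 3: g→j (+3), pos 4: e→k (+6), pos 5: r→a (+9) — repeating every 3. A repeating key of period 3 is used — shifts +3, +6, +9 over and over.
Applying it to fifth: f+3=i, i+6=o, f+9=o, t+3=w, h+6=n.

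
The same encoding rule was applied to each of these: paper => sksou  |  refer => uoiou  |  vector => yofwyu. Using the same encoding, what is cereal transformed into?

fouoko

The rule splits by letter class: vowels +10, consonants +3.
Applying it to cereal: c(cons)+3=f, e(vowel)+10=o, r(cons)+3=u, e(vowel)+10=o, a(vowel)+10=k, l(cons)+3=o.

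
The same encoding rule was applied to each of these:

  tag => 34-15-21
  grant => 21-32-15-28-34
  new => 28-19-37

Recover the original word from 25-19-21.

keg

t is letter #20 and maps to 34: an offset of 14. The number is (letter's place in the alphabet, a=1) + 14.
Undoing it on 25-19-21: 25→(25−14)÷1=11=k, 19→(19−14)÷1=5=e, 21→(21−14)÷1=7=g.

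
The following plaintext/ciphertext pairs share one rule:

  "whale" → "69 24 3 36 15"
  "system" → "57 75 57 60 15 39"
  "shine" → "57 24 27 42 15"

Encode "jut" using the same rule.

30 63 60

w(#23)→69 and h(#8)→24: differences scale by 3, so n = 3·pos + 0. With a=1..z=26, the number is 3·pos.
Applying it to jut: j=10→30, u=21→63, t=20→60.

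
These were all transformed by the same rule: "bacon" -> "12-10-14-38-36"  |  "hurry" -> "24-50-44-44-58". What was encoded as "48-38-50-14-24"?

touch

b(#2)→12 and a(#1)→10: differences scale by 2, so n = 2·pos + 8. With a=1..z=26, the number is 2·pos + 8.
Undoing it on 48-38-50-14-24: 48→(48−8)÷2=20=t, 38→(38−8)÷2=15=o, 50→(50−8)÷2=21=u, 14→(14−8)÷2=3=c, 24→(24−8)÷2=8=h.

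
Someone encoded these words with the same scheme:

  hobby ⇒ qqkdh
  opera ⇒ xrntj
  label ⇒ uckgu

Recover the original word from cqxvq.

A repeating key of period 2 is used — shifts +9, +2 over and over.
Undoing it on cqxvq: c−9=t, q−2=o, x−9=o, v−2=t, q−9=h.

tooth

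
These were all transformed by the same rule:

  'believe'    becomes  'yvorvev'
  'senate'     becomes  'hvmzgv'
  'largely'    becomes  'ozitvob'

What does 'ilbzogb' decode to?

Each pair mirrors across the alphabet (b↔y, e↔v, l↔o): positions sum to 25. This is the alphabet-reversal cipher (Atbash): a becomes z, b becomes y, etc.
Undoing it on ilbzogb: i↔r, l↔o, b↔y, z↔a, o↔l, g↔t, b↔y.

royalty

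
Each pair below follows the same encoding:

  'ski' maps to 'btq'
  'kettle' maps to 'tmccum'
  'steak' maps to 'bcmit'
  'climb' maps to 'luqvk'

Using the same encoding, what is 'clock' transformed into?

The shift depends on letter class: consonant s→b is +9, but vowel i→q is +8. Two shifts are in play — +8 for a/e/i/o/u, +9 for every other letter.
Applying it to clock: c(cons)+9=l, l(cons)+9=u, o(vowel)+8=w, c(cons)+9=l, k(cons)+9=t.

luwlt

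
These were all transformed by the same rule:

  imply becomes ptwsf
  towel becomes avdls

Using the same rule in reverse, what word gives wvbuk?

pound

Compare letters: i→p is +7, m→t is +7, p→w is +7 — a constant shift. This is a Caesar cipher with shift 7.
Reversing it on wvbuk: w−7=p, v−7=o, b−7=u, u−7=n, k−7=d.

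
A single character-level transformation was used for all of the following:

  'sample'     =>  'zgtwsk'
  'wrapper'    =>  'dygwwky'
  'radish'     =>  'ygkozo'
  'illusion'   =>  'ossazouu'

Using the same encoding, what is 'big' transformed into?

ion

The shift depends on letter class: consonant s→z is +7, but vowel a→g is +6. The rule splits by letter class: vowels +6, consonants +7.
Applying it to big: b(cons)+7=i, i(vowel)+6=o, g(cons)+7=n.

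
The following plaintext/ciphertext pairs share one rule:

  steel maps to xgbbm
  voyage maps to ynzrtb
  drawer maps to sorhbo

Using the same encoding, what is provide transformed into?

s(18)→x(23) and t(19)→g(6) fit y≡9x+17 (mod 26); the inverse of 9 mod 26 is 3. This is an affine cipher: with a=0,…,z=25, each position x becomes (9x+17) mod 26.
For provide: p(15)→9·15+17≡22=w; r(17)→9·17+17≡14=o; o(14)→9·14+17≡13=n; v(21)→9·21+17≡24=y; i(8)→9·8+17≡11=l; d(3)→9·3+17≡18=s; e(4)→9·4+17≡1=b (all mod 26).

wonylsb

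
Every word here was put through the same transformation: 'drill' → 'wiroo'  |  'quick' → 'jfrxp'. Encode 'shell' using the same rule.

hsvoo

This is the alphabet-reversal cipher (Atbash): a becomes z, b becomes y, etc.
Applying it to shell: s↔h, h↔s, e↔v, l↔o, l↔o.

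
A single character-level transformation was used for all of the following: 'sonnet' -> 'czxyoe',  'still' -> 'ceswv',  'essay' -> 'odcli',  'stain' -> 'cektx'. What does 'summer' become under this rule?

Shifts by position in sonnet: pos 0: s→c (+10), pos 1: o→z (+11), pos 2: n→x (+10), pos 3: n→y (+11) — repeating every 2. It's a Vigenère-style cipher with numeric key [10,11]: position i shifts by key[i mod 2].
Applying it to summer: s+10=c, u+11=f, m+10=w, m+11=x, e+10=o, r+11=c.

cfwxoc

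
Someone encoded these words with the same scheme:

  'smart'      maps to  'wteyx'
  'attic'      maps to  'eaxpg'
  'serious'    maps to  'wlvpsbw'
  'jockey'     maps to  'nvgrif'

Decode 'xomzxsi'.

thistle

The shifts repeat in a cycle of length 2: positions 0,1,… shift by +4, +7, then the pattern repeats.
Undoing it on xomzxsi: x−4=t, o−7=h, m−4=i, z−7=s, x−4=t, s−7=l, i−4=e.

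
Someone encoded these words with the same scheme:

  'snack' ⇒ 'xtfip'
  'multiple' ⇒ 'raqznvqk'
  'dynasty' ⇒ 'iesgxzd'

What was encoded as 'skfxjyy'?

nearest

A repeating key of period 2 is used — shifts +5, +6 over and over.
Undoing it on skfxjyy: s−5=n, k−6=e, f−5=a, x−6=r, j−5=e, y−6=s, y−5=t.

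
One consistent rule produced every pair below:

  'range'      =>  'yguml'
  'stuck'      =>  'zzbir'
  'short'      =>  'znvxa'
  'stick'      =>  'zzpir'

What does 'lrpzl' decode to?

Shifts by position in range: pos 0: r→y (+7), pos 1: a→g (+6), pos 2: n→u (+7), pos 3: g→m (+6) — repeating every 2. It's a Vigenère-style cipher with numeric key [7,6]: position i shifts by key[i mod 2].
Undoing it on lrpzl: l−7=e, r−6=l, p−7=i, z−6=t, l−7=e.

elite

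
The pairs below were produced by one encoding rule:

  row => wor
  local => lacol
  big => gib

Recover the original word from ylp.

ply

The output letters match the input read backwards: row reversed is wor. It's just the letters in reverse order.
Undoing it on ylp: then reverse → ply.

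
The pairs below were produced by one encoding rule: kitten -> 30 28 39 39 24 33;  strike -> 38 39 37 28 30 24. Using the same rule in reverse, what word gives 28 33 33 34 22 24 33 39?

Each letter is replaced by its alphabet position (a=1..z=26) + 19.
Undoing it on 28 33 33 34 22 24 33 39: 28→(28−19)÷1=9=i, 33→(33−19)÷1=14=n, 33→(33−19)÷1=14=n, 34→(34−19)÷1=15=o, 22→(22−19)÷1=3=c, 24→(24−19)÷1=5=e, 33→(33−19)÷1=14=n, 39→(39−19)÷1=20=t.

innocent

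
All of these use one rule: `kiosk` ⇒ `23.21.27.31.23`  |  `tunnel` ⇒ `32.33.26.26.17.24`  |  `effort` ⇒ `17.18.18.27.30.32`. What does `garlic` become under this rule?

19.13.30.24.21.15

k is letter #11 and maps to 23: an offset of 12. Each letter is replaced by its alphabet position (a=1..z=26) + 12.
For garlic: g=7→19, a=1→13, r=18→30, l=12→24, i=9→21, c=3→15.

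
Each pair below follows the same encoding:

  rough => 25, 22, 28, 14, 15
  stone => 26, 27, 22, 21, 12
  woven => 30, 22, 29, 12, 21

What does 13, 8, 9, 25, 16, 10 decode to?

fabric

r is letter #18 and maps to 25: an offset of 7. Letters become their 1-based position plus 7 (so a→8, b→9, …).
Reversing it on 13, 8, 9, 25, 16, 10: 13→(13−7)÷1=6=f, 8→(8−7)÷1=1=a, 9→(9−7)÷1=2=b, 25→(25−7)÷1=18=r, 16→(16−7)÷1=9=i, 10→(10−7)÷1=3=c.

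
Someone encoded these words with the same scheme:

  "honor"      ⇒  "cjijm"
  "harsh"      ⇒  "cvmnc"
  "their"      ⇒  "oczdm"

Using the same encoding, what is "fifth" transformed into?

adaoc

Compare letters: h→c is +21, o→j is +21, n→i is +21 — a constant shift. Every letter moves 21 places later in the alphabet, wrapping around z→a.
Applying it to fifth: f+21=a, i+21=d, f+21=a, t+21=o, h+21=c.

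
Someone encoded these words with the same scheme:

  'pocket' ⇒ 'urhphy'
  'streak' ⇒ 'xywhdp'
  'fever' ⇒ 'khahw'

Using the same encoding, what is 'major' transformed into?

The rule splits by letter class: vowels +3, consonants +5.
Applying it to major: m(cons)+5=r, a(vowel)+3=d, j(cons)+5=o, o(vowel)+3=r, r(cons)+5=w.

rdorw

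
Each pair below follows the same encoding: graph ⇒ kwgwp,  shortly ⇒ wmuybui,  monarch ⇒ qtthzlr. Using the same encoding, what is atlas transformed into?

eyrha

In graph: g→k is +4, r→w is +5, a→g is +6, p→w is +7 — the shift increases by 1 each position. Each letter shifts forward by (position + 4), i.e. 4, 5, 6, … — the shift grows by one for each successive letter.
Applying it to atlas: a+4=e, t+5=y, l+6=r, a+7=h, s+8=a.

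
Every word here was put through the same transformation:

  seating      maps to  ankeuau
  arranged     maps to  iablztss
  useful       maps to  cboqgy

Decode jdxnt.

bunch

In seating: s→a is +8, e→n is +9, a→k is +10, t→e is +11 — the shift increases by 1 each position. Letter i (0-indexed) is shifted by i+8, so successive shifts are 8, 9, 10, ….
Undoing it on jdxnt: j−8=b, d−9=u, x−10=n, n−11=c, t−12=h.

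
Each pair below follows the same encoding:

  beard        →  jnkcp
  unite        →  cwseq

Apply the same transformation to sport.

ayycf

In beard: b→j is +8, e→n is +9, a→k is +10, r→c is +11 — the shift increases by 1 each position. The shift increases by 1 at each position, starting from +8: 8, 9, 10, ….
Applying it to sport: s+8=a, p+9=y, o+10=y, r+11=c, t+12=f.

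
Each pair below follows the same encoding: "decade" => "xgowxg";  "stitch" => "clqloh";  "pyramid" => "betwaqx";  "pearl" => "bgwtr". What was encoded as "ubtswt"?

d(3)→x(23) and e(4)→g(6) fit y≡9x+22 (mod 26); the inverse of 9 mod 26 is 3. Treating letters as 0–25, the rule is x ↦ 9x + 22 (mod 26).
Decoding ubtswt: u(20)→3·(20−22)≡20=u; b(1)→3·(1−22)≡15=p; t(19)→3·(19−22)≡17=r; s(18)→3·(18−22)≡14=o; w(22)→3·(22−22)≡0=a; t(19)→3·(19−22)≡17=r (all mod 26).

uproar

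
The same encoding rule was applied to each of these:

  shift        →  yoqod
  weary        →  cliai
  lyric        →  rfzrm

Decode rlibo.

Letter i (0-indexed) is shifted by i+6, so successive shifts are 6, 7, 8, ….
Reversing it on rlibo: r−6=l, l−7=e, i−8=a, b−9=s, o−10=e.

lease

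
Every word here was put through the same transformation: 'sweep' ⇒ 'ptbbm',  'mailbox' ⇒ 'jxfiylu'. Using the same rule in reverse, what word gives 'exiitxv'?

Compare letters: s→p is +23, w→t is +23, e→b is +23 — a constant shift. This is a Caesar cipher with shift 23.
Reversing it on exiitxv: e−23=h, x−23=a, i−23=l, i−23=l, t−23=w, x−23=a, v−23=y.

hallway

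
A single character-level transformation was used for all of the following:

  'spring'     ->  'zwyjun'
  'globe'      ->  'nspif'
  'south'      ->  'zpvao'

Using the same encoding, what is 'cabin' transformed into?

The shift depends on letter class: consonant s→z is +7, but vowel i→j is +1. The rule splits by letter class: vowels +1, consonants +7.
For cabin: c(cons)+7=j, a(vowel)+1=b, b(cons)+7=i, i(vowel)+1=j, n(cons)+7=u.

jbiju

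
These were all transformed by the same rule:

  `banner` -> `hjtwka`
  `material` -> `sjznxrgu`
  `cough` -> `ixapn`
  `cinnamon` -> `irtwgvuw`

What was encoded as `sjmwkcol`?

magnetic

A repeating key of period 2 is used — shifts +6, +9 over and over.
Reversing it on sjmwkcol: s−6=m, j−9=a, m−6=g, w−9=n, k−6=e, c−9=t, o−6=i, l−9=c.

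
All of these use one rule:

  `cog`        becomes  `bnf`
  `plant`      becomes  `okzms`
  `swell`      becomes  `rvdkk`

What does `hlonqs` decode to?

import

Compare letters: c→b is +25, o→n is +25, g→f is +25 — a constant shift. Every letter moves 25 places later in the alphabet, wrapping around z→a.
Undoing it on hlonqs: h−25=i, l−25=m, o−25=p, n−25=o, q−25=r, s−25=t.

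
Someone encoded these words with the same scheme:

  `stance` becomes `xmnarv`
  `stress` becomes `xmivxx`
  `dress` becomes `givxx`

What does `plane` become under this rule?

ewnav

s(18)→x(23) and t(19)→m(12) fit y≡15x+13 (mod 26); the inverse of 15 mod 26 is 7. This is an affine cipher: with a=0,…,z=25, each position x becomes (15x+13) mod 26.
On plane: p(15)→15·15+13≡4=e; l(11)→15·11+13≡22=w; a(0)→15·0+13≡13=n; n(13)→15·13+13≡0=a; e(4)→15·4+13≡21=v (all mod 26).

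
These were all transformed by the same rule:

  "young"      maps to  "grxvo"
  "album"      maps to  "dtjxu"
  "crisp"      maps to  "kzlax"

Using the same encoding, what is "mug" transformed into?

uxo

The rule splits by letter class: vowels +3, consonants +8.
Applying it to mug: m(cons)+8=u, u(vowel)+3=x, g(cons)+8=o.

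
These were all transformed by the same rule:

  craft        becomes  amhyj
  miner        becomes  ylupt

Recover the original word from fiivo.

Two steps: reverse the string, then apply a Caesar shift of +7.
Undoing it on fiivo: shift back: f−7=y, i−7=b, i−7=b, v−7=o, o−7=h → ybboh; then reverse → hobby.

hobby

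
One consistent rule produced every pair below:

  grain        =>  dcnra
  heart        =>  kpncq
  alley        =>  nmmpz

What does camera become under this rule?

bntpcn

Each letter's alphabet position (a=0..z=25) is mapped through 7·x+13 mod 26 — an affine cipher.
On camera: c(2)→7·2+13≡1=b; a(0)→7·0+13≡13=n; m(12)→7·12+13≡19=t; e(4)→7·4+13≡15=p; r(17)→7·17+13≡2=c; a(0)→7·0+13≡13=n (all mod 26).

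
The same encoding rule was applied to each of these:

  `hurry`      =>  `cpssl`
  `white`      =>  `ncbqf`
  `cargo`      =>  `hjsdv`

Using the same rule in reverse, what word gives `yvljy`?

Each letter's alphabet position (a=0..z=25) is mapped through 25·x+9 mod 26 — an affine cipher.
Undoing it on yvljy: y(24)→25·(24−9)≡11=l; v(21)→25·(21−9)≡14=o; l(11)→25·(11−9)≡24=y; j(9)→25·(9−9)≡0=a; y(24)→25·(24−9)≡11=l (all mod 26).

loyal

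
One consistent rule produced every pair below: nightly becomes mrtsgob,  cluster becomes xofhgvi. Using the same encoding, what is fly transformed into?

This is the alphabet-reversal cipher (Atbash): a becomes z, b becomes y, etc.
On fly: f↔u, l↔o, y↔b.

uob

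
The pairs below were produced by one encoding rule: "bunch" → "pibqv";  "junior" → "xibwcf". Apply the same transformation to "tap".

Every letter moves 14 places later in the alphabet, wrapping around z→a.
For tap: t+14=h, a+14=o, p+14=d.

hod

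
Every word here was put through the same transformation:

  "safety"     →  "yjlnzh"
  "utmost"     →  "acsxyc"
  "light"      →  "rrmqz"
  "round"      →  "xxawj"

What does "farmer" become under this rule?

ljxvka

Shifts by position in safety: pos 0: s→y (+6), pos 1: a→j (+9), pos 2: f→l (+6), pos 3: e→n (+9) — repeating every 2. A repeating key of period 2 is used — shifts +6, +9 over and over.
For farmer: f+6=l, a+9=j, r+6=x, m+9=v, e+6=k, r+9=a.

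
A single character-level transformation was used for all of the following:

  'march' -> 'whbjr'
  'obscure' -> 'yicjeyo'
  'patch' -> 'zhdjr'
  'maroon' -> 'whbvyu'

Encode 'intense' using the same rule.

sudlxzo

Shifts by position in march: pos 0: m→w (+10), pos 1: a→h (+7), pos 2: r→b (+10), pos 3: c→j (+7) — repeating every 2. A repeating key of period 2 is used — shifts +10, +7 over and over.
On intense: i+10=s, n+7=u, t+10=d, e+7=l, n+10=x, s+7=z, e+10=o.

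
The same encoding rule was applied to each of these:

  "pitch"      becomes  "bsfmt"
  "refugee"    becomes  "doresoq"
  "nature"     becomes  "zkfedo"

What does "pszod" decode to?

It's a Vigenère-style cipher with numeric key [12,10]: position i shifts by key[i mod 2].
Undoing it on pszod: p−12=d, s−10=i, z−12=n, o−10=e, d−12=r.

diner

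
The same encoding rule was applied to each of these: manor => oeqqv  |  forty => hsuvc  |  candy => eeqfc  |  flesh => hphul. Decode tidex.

Shifts by position in manor: pos 0: m→o (+2), pos 1: a→e (+4), pos 2: n→q (+3), pos 3: o→q (+2), pos 4: r→v (+4) — repeating every 3. A repeating key of period 3 is used — shifts +2, +4, +3 over and over.
Undoing it on tidex: t−2=r, i−4=e, d−3=a, e−2=c, x−4=t.

react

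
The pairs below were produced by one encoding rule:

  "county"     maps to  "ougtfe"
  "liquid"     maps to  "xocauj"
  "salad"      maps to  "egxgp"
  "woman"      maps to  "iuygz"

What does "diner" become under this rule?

pozkd

A repeating key of period 2 is used — shifts +12, +6 over and over.
For diner: d+12=p, i+6=o, n+12=z, e+6=k, r+12=d.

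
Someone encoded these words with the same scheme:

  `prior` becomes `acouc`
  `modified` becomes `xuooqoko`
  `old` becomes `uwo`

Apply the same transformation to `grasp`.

The shift depends on letter class: consonant p→a is +11, but vowel i→o is +6. Two shifts are in play — +6 for a/e/i/o/u, +11 for every other letter.
Applying it to grasp: g(cons)+11=r, r(cons)+11=c, a(vowel)+6=g, s(cons)+11=d, p(cons)+11=a.

rcgda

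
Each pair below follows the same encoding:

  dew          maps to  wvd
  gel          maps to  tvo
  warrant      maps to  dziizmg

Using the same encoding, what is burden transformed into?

Each pair mirrors across the alphabet (d↔w, e↔v, w↔d): positions sum to 25. Each letter is replaced by its mirror in the alphabet: a↔z, b↔y, c↔x, and so on (the Atbash cipher).
Applying it to burden: b↔y, u↔f, r↔i, d↔w, e↔v, n↔m.

yfiwvm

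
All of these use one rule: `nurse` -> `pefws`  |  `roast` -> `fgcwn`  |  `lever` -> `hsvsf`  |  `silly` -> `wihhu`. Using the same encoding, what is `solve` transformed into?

wghvs

This is an affine cipher: with a=0,…,z=25, each position x becomes (17x+2) mod 26.
For solve: s(18)→17·18+2≡22=w; o(14)→17·14+2≡6=g; l(11)→17·11+2≡7=h; v(21)→17·21+2≡21=v; e(4)→17·4+2≡18=s (all mod 26).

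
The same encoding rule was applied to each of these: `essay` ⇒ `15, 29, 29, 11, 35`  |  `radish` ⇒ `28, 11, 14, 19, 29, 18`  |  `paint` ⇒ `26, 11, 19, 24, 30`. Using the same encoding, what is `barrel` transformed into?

Letters become their 1-based position plus 10 (so a→11, b→12, …).
On barrel: b=2→12, a=1→11, r=18→28, r=18→28, e=5→15, l=12→22.

12, 11, 28, 28, 15, 22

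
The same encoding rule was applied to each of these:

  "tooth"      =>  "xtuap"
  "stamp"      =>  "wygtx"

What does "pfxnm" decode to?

In tooth: t→x is +4, o→t is +5, o→u is +6, t→a is +7 — the shift increases by 1 each position. Letter i (0-indexed) is shifted by i+4, so successive shifts are 4, 5, 6, ….
Decoding pfxnm: p−4=l, f−5=a, x−6=r, n−7=g, m−8=e.

large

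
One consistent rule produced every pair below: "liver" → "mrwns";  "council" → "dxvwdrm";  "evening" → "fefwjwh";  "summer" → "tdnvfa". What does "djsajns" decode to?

carrier

Shifts by position in liver: pos 0: l→m (+1), pos 1: i→r (+9), pos 2: v→w (+1), pos 3: e→n (+9) — repeating every 2. The shifts repeat in a cycle of length 2: positions 0,1,… shift by +1, +9, then the pattern repeats.
Decoding djsajns: d−1=c, j−9=a, s−1=r, a−9=r, j−1=i, n−9=e, s−1=r.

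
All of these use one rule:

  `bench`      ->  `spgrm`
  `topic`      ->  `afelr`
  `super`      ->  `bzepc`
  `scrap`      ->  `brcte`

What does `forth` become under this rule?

ofcam

This is an affine cipher: with a=0,…,z=25, each position x becomes (25x+19) mod 26.
Applying it to forth: f(5)→25·5+19≡14=o; o(14)→25·14+19≡5=f; r(17)→25·17+19≡2=c; t(19)→25·19+19≡0=a; h(7)→25·7+19≡12=m (all mod 26).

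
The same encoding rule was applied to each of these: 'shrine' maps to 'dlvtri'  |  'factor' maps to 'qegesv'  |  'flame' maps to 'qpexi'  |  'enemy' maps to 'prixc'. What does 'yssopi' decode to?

The shifts repeat in a cycle of length 3: positions 0,1,… shift by +11, +4, +4, then the pattern repeats.
Decoding yssopi: y−11=n, s−4=o, s−4=o, o−11=d, p−4=l, i−4=e.

noodle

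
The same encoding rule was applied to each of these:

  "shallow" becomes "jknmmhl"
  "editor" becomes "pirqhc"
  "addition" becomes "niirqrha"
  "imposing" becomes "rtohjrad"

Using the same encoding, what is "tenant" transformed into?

Each letter's alphabet position (a=0..z=25) is mapped through 7·x+13 mod 26 — an affine cipher.
On tenant: t(19)→7·19+13≡16=q; e(4)→7·4+13≡15=p; n(13)→7·13+13≡0=a; a(0)→7·0+13≡13=n; n(13)→7·13+13≡0=a; t(19)→7·19+13≡16=q (all mod 26).

qpanaq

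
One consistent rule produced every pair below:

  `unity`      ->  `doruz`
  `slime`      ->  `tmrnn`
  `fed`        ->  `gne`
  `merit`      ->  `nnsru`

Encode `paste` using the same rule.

The shift depends on letter class: consonant n→o is +1, but vowel u→d is +9. Two shifts are in play — +9 for a/e/i/o/u, +1 for every other letter.
For paste: p(cons)+1=q, a(vowel)+9=j, s(cons)+1=t, t(cons)+1=u, e(vowel)+9=n.

qjtun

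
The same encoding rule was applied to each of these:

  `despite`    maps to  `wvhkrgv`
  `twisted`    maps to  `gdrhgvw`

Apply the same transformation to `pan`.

This is the alphabet-reversal cipher (Atbash): a becomes z, b becomes y, etc.
Applying it to pan: p↔k, a↔z, n↔m.

kzm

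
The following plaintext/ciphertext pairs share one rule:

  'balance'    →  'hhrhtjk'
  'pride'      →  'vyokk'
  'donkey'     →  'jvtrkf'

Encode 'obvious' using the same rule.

uibpuby

Shifts by position in balance: pos 0: b→h (+6), pos 1: a→h (+7), pos 2: l→r (+6), pos 3: a→h (+7) — repeating every 2. A repeating key of period 2 is used — shifts +6, +7 over and over.
For obvious: o+6=u, b+7=i, v+6=b, i+7=p, o+6=u, u+7=b, s+6=y.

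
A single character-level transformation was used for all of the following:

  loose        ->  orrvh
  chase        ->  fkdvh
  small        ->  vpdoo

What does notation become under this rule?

qrwdwlrq

Compare letters: l→o is +3, o→r is +3, o→r is +3 — a constant shift. Each letter is shifted forward by 3 in the alphabet (a Caesar shift of +3).
Applying it to notation: n+3=q, o+3=r, t+3=w, a+3=d, t+3=w, i+3=l, o+3=r, n+3=q.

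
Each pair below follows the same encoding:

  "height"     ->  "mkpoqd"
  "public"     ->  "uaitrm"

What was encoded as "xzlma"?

steer

In height: h→m is +5, e→k is +6, i→p is +7, g→o is +8 — the shift increases by 1 each position. Each letter shifts forward by (position + 5), i.e. 5, 6, 7, … — the shift grows by one for each successive letter.
Decoding xzlma: x−5=s, z−6=t, l−7=e, m−8=e, a−9=r.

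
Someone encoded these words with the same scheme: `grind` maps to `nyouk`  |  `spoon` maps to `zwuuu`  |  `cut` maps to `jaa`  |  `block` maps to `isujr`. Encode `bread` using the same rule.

The shift depends on letter class: consonant g→n is +7, but vowel i→o is +6. The rule splits by letter class: vowels +6, consonants +7.
On bread: b(cons)+7=i, r(cons)+7=y, e(vowel)+6=k, a(vowel)+6=g, d(cons)+7=k.

iykgk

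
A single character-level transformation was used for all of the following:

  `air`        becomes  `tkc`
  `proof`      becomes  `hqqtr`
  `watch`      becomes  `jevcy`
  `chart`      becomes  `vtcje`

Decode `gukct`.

The word is reversed, then every letter is shifted forward by 2.
Reversing it on gukct: shift back: g−2=e, u−2=s, k−2=i, c−2=a, t−2=r → esiar; then reverse → raise.

raise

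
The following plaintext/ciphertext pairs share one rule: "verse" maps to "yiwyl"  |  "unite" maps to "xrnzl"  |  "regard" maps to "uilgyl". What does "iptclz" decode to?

In verse: v→y is +3, e→i is +4, r→w is +5, s→y is +6 — the shift increases by 1 each position. Letter i (0-indexed) is shifted by i+3, so successive shifts are 3, 4, 5, ….
Reversing it on iptclz: i−3=f, p−4=l, t−5=o, c−6=w, l−7=e, z−8=r.

flower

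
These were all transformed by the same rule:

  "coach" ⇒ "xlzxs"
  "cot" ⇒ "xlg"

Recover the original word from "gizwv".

trade

Each pair mirrors across the alphabet (c↔x, o↔l, a↔z): positions sum to 25. Letters are reflected about the middle of the alphabet (position → 25−position): Atbash.
Undoing it on gizwv: g↔t, i↔r, z↔a, w↔d, v↔e.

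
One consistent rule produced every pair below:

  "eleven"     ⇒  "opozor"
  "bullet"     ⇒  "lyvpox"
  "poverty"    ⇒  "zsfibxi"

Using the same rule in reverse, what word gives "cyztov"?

Shifts by position in eleven: pos 0: e→o (+10), pos 1: l→p (+4), pos 2: e→o (+10), pos 3: v→z (+4) — repeating every 2. A repeating key of period 2 is used — shifts +10, +4 over and over.
Undoing it on cyztov: c−10=s, y−4=u, z−10=p, t−4=p, o−10=e, v−4=r.

supper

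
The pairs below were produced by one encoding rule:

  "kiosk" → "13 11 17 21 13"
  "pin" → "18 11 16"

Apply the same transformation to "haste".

10 3 21 22 7

k is letter #11 and maps to 13: an offset of 2. Each letter is replaced by its alphabet position (a=1..z=26) + 2.
On haste: h=8→10, a=1→3, s=19→21, t=20→22, e=5→7.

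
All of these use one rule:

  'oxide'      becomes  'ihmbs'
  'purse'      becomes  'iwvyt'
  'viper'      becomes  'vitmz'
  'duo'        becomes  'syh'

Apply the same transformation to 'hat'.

The output letters match the input read backwards, each shifted +4: oxide reversed is edixo. Read the word backwards and shift each letter +4.
Applying it to hat: reverse → tah; then shift: t+4=x, a+4=e, h+4=l.

xel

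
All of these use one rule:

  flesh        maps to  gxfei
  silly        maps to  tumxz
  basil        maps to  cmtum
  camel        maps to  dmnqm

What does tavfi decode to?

Shifts by position in flesh: pos 0: f→g (+1), pos 1: l→x (+12), pos 2: e→f (+1), pos 3: s→e (+12) — repeating every 2. It's a Vigenère-style cipher with numeric key [1,12]: position i shifts by key[i mod 2].
Decoding tavfi: t−1=s, a−12=o, v−1=u, f−12=t, i−1=h.

south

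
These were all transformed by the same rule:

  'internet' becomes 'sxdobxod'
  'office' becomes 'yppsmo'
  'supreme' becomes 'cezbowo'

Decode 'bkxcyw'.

Compare letters: i→s is +10, n→x is +10, t→d is +10 — a constant shift. Every letter moves 10 places later in the alphabet, wrapping around z→a.
Undoing it on bkxcyw: b−10=r, k−10=a, x−10=n, c−10=s, y−10=o, w−10=m.

ransom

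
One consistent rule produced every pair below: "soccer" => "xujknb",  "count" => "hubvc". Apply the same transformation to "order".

txkma

In soccer: s→x is +5, o→u is +6, c→j is +7, c→k is +8 — the shift increases by 1 each position. The shift increases by 1 at each position, starting from +5: 5, 6, 7, ….
On order: o+5=t, r+6=x, d+7=k, e+8=m, r+9=a.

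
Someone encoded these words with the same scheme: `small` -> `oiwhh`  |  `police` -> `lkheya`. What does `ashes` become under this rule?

Every letter moves 22 places later in the alphabet, wrapping around z→a.
Applying it to ashes: a+22=w, s+22=o, h+22=d, e+22=a, s+22=o.

wodao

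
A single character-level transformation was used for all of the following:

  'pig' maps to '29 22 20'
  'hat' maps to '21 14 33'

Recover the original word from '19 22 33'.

fit

The number is (letter's place in the alphabet, a=1) + 13.
Undoing it on 19 22 33: 19→(19−13)÷1=6=f, 22→(22−13)÷1=9=i, 33→(33−13)÷1=20=t.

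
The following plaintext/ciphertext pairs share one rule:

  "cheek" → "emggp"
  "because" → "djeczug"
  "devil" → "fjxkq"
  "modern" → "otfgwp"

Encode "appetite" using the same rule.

curgykvj

A repeating key of period 3 is used — shifts +2, +5, +2 over and over.
For appetite: a+2=c, p+5=u, p+2=r, e+2=g, t+5=y, i+2=k, t+2=v, e+5=j.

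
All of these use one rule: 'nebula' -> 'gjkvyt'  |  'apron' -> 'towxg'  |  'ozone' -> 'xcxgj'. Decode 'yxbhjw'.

locker

This is an affine cipher: with a=0,…,z=25, each position x becomes (17x+19) mod 26.
Decoding yxbhjw: y(24)→23·(24−19)≡11=l; x(23)→23·(23−19)≡14=o; b(1)→23·(1−19)≡2=c; h(7)→23·(7−19)≡10=k; j(9)→23·(9−19)≡4=e; w(22)→23·(22−19)≡17=r (all mod 26).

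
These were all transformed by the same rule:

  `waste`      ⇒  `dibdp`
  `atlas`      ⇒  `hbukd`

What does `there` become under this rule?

Letter i (0-indexed) is shifted by i+7, so successive shifts are 7, 8, 9, ….
For there: t+7=a, h+8=p, e+9=n, r+10=b, e+11=p.

apnbp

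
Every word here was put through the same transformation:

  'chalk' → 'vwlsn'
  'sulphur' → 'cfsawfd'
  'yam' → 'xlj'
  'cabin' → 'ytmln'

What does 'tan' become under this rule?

yle

The output letters match the input read backwards, each shifted +11: chalk reversed is klahc. Two steps: reverse the string, then apply a Caesar shift of +11.
For tan: reverse → nat; then shift: n+11=y, a+11=l, t+11=e.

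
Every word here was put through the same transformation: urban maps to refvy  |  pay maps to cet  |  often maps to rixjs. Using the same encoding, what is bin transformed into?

rmf

The output letters match the input read backwards, each shifted +4: urban reversed is nabru. The word is reversed, then every letter is shifted forward by 4.
On bin: reverse → nib; then shift: n+4=r, i+4=m, b+4=f.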